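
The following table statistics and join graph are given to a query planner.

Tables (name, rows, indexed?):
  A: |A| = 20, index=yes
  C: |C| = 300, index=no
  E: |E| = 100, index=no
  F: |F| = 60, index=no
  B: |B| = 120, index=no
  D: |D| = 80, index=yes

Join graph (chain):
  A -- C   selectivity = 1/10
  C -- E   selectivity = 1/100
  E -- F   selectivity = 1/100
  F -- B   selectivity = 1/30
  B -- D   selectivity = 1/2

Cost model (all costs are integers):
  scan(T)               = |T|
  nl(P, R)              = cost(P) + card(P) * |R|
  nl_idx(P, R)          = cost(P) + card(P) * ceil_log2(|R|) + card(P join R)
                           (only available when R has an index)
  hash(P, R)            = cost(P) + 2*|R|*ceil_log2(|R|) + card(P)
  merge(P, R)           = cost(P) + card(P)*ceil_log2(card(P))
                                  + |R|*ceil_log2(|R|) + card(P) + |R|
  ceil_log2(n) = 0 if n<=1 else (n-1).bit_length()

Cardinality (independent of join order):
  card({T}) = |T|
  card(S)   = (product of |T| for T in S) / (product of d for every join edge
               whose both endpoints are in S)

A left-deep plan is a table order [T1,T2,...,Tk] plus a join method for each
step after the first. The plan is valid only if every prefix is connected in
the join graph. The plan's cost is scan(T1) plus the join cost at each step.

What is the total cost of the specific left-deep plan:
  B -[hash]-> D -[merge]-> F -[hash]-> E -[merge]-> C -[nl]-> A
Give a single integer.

step 1: scan B: cost=120, card=120
step 2: join D via hash
    card(P join D) = 120*80/(2) = 4800
    cost = 120 + 2*80*7 + 120 = 1360
step 3: join F via merge
    card(P join F) = 4800*60/(30) = 9600
    cost = 1360 + 4800*13 + 60*6 + 4800 + 60 = 68980
step 4: join E via hash
    card(P join E) = 9600*100/(100) = 9600
    cost = 68980 + 2*100*7 + 9600 = 79980
step 5: join C via merge
    card(P join C) = 9600*300/(100) = 28800
    cost = 79980 + 9600*14 + 300*9 + 9600 + 300 = 226980
step 6: join A via nl
    card(P join A) = 28800*20/(10) = 57600
    cost = 226980 + 28800*20 = 802980

802980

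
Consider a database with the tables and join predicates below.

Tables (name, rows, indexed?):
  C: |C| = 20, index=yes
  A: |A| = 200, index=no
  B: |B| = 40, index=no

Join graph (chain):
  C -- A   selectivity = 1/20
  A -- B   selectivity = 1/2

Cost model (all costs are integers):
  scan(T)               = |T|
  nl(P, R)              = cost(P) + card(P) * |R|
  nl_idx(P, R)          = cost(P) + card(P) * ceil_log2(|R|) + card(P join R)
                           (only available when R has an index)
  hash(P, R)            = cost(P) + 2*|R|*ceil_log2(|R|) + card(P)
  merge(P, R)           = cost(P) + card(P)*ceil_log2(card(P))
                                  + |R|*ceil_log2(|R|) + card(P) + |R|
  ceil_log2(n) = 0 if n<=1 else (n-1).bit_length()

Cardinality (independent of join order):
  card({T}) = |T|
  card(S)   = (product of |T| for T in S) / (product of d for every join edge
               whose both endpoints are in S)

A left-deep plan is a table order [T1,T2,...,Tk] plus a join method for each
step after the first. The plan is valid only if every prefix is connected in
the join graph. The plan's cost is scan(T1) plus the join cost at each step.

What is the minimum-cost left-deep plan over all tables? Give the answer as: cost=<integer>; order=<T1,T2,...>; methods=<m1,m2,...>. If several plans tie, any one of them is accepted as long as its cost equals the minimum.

cost=1280; order=A,C,B; methods=hash,hash

Selinger DP (subsets sized 1..n):
  {C}: scan cost=20, card=20
  {A}: scan cost=200, card=200
  {B}: scan cost=40, card=40
  {AC}: card=200; try (C,hash)→600, (C,nl_idx)→1400, (A,merge)→1940, (C,merge)→2120, (A,hash)→3240, (A,nl)→4020 …(+1); best=600 via (C,hash)
  {AB}: card=4000; try (B,hash)→880, (A,merge)→2120, (B,merge)→2280, (A,hash)→3280, (A,nl)→8040, (B,nl)→8200; best=880 via (B,hash)
  {ABC}: card=4000; try (B,hash)→1280, (B,merge)→2680, (C,hash)→5080, (B,nl)→8600, (C,nl_idx)→24880, (C,merge)→53000 …(+1); best=1280 via (B,hash)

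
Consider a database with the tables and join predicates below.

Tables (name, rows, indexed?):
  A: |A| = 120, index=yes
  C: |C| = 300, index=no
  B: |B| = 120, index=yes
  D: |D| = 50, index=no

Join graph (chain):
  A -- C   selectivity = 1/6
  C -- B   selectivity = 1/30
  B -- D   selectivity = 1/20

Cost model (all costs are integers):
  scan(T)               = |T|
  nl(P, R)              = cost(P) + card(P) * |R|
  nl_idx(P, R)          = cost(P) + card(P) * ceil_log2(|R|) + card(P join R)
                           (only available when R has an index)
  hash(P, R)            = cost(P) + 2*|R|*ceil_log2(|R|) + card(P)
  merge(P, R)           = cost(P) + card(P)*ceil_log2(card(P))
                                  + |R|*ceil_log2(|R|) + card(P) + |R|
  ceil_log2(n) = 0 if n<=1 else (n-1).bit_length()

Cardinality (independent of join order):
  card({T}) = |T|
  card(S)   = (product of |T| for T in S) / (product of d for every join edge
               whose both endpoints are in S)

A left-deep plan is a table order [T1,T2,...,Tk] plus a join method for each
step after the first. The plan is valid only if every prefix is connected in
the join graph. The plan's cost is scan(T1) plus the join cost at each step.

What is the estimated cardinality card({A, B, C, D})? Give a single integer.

60000

Tables in S: A(120), B(120), C(300), D(50)
Edges inside S: A-C(d=6), C-B(d=30), B-D(d=20)
numerator = 120 * 120 * 300 * 50 = 216000000
denominator = 6 * 30 * 20 = 3600
card(S) = 216000000 / 3600 = 60000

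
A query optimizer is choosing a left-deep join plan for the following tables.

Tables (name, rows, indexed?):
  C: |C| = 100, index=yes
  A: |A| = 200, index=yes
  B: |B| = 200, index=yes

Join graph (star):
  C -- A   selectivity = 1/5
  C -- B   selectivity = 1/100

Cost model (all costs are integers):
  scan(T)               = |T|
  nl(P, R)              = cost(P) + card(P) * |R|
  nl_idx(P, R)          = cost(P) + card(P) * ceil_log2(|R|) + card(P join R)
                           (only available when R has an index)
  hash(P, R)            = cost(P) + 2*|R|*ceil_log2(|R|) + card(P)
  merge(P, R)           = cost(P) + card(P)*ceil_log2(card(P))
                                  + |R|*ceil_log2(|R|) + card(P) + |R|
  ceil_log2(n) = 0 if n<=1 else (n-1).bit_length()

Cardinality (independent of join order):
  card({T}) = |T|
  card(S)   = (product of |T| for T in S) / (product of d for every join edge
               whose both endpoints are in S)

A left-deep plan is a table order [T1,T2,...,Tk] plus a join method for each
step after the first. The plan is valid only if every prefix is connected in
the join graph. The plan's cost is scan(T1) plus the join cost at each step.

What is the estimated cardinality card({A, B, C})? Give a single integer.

8000

Tables in S: A(200), B(200), C(100)
Edges inside S: C-A(d=5), C-B(d=100)
numerator = 200 * 200 * 100 = 4000000
denominator = 5 * 100 = 500
card(S) = 4000000 / 500 = 8000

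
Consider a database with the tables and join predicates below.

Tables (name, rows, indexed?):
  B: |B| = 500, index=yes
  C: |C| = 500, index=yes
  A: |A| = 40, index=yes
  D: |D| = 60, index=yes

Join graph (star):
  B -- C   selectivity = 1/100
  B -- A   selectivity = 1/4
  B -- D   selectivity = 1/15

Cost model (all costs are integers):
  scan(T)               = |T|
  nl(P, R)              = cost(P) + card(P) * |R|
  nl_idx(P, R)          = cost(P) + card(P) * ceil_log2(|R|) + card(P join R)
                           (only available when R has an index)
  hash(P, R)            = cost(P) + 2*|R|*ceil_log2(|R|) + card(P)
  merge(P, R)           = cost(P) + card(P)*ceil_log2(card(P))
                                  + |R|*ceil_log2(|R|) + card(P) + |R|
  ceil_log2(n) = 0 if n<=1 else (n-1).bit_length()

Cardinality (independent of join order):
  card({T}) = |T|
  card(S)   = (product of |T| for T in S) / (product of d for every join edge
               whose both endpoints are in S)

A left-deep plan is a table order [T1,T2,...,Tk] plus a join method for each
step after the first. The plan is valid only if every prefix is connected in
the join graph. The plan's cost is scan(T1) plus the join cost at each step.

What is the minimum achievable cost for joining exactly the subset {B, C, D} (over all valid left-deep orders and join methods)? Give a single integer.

Selinger DP over subsets of {B,C,D}:
  {B}: scan cost=500, card=500
  {C}: scan cost=500, card=500
  {D}: scan cost=60, card=60
  {BC}: card=2500; try (C,nl_idx)→7500, (B,nl_idx)→7500, (C,hash)→10000, (B,hash)→10000, (C,merge)→10500, (B,merge)→10500 …(+2); best=7500 via (C,nl_idx)
  {BD}: card=2000; try (D,hash)→1720, (B,nl_idx)→2600, (B,merge)→5480, (D,nl_idx)→5500, (D,merge)→5920, (B,hash)→9120 …(+2); best=1720 via (D,hash)
  {BCD}: card=10000; try (D,hash)→10720, (C,hash)→12720, (C,nl_idx)→29720, (C,merge)→30720, (D,nl_idx)→32500, (D,merge)→40420 …(+2); best=10720 via (D,hash)

10720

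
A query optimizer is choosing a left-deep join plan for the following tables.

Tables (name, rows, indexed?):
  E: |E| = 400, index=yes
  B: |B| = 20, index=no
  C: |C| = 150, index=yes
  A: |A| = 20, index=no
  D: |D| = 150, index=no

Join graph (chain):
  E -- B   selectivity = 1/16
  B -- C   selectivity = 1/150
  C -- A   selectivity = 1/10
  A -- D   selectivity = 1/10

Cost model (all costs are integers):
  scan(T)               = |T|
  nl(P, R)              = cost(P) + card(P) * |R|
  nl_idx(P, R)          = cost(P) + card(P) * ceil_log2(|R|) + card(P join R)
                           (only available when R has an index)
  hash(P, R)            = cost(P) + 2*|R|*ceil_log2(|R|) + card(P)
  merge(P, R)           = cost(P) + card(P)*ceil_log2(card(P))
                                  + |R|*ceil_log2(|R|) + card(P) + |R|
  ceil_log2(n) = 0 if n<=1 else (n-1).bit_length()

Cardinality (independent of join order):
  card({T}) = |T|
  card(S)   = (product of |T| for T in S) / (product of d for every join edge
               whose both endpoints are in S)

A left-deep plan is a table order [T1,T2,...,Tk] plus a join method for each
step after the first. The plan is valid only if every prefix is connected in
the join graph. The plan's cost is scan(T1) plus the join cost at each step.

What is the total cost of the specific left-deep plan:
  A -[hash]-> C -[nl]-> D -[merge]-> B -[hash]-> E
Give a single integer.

step 1: scan A: cost=20, card=20
step 2: join C via hash
    card(P join C) = 20*150/(10) = 300
    cost = 20 + 2*150*8 + 20 = 2440
step 3: join D via nl
    card(P join D) = 300*150/(10) = 4500
    cost = 2440 + 300*150 = 47440
step 4: join B via merge
    card(P join B) = 4500*20/(150) = 600
    cost = 47440 + 4500*13 + 20*5 + 4500 + 20 = 110560
step 5: join E via hash
    card(P join E) = 600*400/(16) = 15000
    cost = 110560 + 2*400*9 + 600 = 118360

118360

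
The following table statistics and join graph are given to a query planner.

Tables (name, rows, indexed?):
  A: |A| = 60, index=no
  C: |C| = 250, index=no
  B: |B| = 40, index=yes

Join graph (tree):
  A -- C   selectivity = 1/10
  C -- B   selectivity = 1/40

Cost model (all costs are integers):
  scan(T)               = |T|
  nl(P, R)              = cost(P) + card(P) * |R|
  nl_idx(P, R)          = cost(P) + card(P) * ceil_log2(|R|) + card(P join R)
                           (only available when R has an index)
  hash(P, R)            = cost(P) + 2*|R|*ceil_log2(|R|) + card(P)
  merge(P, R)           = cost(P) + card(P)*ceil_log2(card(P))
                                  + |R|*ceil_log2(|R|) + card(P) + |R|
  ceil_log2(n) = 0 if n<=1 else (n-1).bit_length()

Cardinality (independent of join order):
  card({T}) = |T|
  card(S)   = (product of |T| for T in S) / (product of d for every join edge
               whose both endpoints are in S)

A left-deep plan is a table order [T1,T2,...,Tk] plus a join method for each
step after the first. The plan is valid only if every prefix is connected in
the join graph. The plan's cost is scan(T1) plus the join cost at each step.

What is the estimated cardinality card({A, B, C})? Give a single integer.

Tables in S: A(60), B(40), C(250)
Edges inside S: A-C(d=10), C-B(d=40)
numerator = 60 * 40 * 250 = 600000
denominator = 10 * 40 = 400
card(S) = 600000 / 400 = 1500

1500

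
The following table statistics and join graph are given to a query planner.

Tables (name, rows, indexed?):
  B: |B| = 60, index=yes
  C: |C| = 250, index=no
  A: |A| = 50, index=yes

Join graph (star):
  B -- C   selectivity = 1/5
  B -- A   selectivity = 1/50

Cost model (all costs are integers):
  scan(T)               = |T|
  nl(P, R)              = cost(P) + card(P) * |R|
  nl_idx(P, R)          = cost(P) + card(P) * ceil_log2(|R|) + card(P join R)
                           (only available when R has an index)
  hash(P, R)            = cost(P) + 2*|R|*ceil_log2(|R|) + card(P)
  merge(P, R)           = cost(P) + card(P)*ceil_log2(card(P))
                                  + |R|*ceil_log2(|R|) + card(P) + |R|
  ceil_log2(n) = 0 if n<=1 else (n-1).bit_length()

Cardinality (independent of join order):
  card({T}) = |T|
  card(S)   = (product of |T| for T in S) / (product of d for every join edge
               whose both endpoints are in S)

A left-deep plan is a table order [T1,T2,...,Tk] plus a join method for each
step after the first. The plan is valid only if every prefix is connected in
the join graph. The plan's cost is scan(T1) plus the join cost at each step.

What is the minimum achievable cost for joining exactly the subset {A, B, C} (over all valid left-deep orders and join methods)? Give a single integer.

Selinger DP over subsets of {A,B,C}:
  {B}: scan cost=60, card=60
  {C}: scan cost=250, card=250
  {A}: scan cost=50, card=50
  {BC}: card=3000; try (B,hash)→1220, (C,merge)→2730, (B,merge)→2920, (C,hash)→4120, (B,nl_idx)→4750, (C,nl)→15060 …(+1); best=1220 via (B,hash)
  {AB}: card=60; try (B,nl_idx)→410, (A,nl_idx)→480, (A,hash)→720, (B,hash)→820, (B,merge)→820, (A,merge)→830 …(+2); best=410 via (B,nl_idx)
  {ABC}: card=3000; try (C,merge)→3080, (C,hash)→4470, (A,hash)→4820, (C,nl)→15410, (A,nl_idx)→22220, (A,merge)→40570 …(+1); best=3080 via (C,merge)

3080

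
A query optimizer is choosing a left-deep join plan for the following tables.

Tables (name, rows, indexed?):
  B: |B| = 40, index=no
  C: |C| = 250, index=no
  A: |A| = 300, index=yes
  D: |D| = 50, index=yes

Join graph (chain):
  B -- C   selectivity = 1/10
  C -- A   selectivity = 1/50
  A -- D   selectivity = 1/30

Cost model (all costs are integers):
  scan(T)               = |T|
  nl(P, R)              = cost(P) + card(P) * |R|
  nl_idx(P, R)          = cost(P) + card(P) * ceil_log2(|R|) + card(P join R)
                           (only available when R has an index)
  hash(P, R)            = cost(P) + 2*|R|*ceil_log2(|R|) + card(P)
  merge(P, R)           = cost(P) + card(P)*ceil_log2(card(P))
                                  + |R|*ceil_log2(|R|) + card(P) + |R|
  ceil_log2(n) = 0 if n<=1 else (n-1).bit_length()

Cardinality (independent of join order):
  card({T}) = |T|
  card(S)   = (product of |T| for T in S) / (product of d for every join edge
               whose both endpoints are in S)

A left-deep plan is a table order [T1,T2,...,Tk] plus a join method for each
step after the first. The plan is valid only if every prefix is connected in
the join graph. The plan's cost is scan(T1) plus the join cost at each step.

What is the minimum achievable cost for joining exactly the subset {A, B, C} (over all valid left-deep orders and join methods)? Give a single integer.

Selinger DP over subsets of {A,B,C}:
  {B}: scan cost=40, card=40
  {C}: scan cost=250, card=250
  {A}: scan cost=300, card=300
  {BC}: card=1000; try (B,hash)→980, (C,merge)→2570, (B,merge)→2780, (C,hash)→4080, (C,nl)→10040, (B,nl)→10250; best=980 via (B,hash)
  {AC}: card=1500; try (A,nl_idx)→4000, (C,hash)→4600, (A,merge)→5500, (C,merge)→5550, (A,hash)→5900, (A,nl)→75250 …(+1); best=4000 via (A,nl_idx)
  {ABC}: card=6000; try (B,hash)→5980, (A,hash)→7380, (A,merge)→14980, (A,nl_idx)→15980, (B,merge)→22280, (B,nl)→64000 …(+1); best=5980 via (B,hash)

5980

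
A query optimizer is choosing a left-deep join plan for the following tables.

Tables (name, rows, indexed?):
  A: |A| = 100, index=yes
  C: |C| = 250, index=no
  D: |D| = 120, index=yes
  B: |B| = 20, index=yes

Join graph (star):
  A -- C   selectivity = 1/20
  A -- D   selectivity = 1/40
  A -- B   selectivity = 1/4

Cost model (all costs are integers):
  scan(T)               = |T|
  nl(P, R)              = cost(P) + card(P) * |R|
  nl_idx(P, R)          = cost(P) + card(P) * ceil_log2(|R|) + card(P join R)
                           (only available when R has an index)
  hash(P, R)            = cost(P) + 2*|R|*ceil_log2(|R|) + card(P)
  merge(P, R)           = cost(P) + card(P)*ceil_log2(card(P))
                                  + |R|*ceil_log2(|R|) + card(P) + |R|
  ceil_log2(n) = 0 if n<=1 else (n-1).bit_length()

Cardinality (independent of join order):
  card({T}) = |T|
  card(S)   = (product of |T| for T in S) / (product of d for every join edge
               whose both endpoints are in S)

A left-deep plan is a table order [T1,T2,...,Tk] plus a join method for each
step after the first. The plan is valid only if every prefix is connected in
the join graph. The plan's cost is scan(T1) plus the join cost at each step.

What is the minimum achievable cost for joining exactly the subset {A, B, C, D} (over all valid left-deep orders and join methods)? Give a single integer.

Selinger DP over subsets of {A,B,C,D}:
  {A}: scan cost=100, card=100
  {C}: scan cost=250, card=250
  {D}: scan cost=120, card=120
  {B}: scan cost=20, card=20
  {AC}: card=1250; try (A,hash)→1900, (C,merge)→3150, (A,nl_idx)→3250, (A,merge)→3300, (C,hash)→4200, (C,nl)→25100 …(+1); best=1900 via (A,hash)
  {AD}: card=300; try (D,nl_idx)→1100, (A,nl_idx)→1260, (A,hash)→1640, (D,merge)→1860, (D,hash)→1880, (A,merge)→1880 …(+2); best=1100 via (D,nl_idx)
  {AB}: card=500; try (B,hash)→400, (A,nl_idx)→660, (A,merge)→940, (B,merge)→1020, (B,nl_idx)→1100, (A,hash)→1440 …(+2); best=400 via (B,hash)
  {ACD}: card=3750; try (D,hash)→4830, (C,hash)→5400, (C,merge)→6350, (D,nl_idx)→14400, (D,merge)→17860, (C,nl)→76100 …(+1); best=4830 via (D,hash)
  {ABC}: card=6250; try (B,hash)→3350, (C,hash)→4900, (C,merge)→7650, (B,nl_idx)→14400, (B,merge)→17020, (B,nl)→26900 …(+1); best=3350 via (B,hash)
  {ABD}: card=1500; try (B,hash)→1600, (D,hash)→2580, (B,nl_idx)→4100, (B,merge)→4220, (D,nl_idx)→5400, (D,merge)→6360 …(+2); best=1600 via (B,hash)
  {ABCD}: card=18750; try (C,hash)→7100, (B,hash)→8780, (D,hash)→11280, (C,merge)→21850, (B,nl_idx)→42330, (B,merge)→53700 …(+5); best=7100 via (C,hash)

7100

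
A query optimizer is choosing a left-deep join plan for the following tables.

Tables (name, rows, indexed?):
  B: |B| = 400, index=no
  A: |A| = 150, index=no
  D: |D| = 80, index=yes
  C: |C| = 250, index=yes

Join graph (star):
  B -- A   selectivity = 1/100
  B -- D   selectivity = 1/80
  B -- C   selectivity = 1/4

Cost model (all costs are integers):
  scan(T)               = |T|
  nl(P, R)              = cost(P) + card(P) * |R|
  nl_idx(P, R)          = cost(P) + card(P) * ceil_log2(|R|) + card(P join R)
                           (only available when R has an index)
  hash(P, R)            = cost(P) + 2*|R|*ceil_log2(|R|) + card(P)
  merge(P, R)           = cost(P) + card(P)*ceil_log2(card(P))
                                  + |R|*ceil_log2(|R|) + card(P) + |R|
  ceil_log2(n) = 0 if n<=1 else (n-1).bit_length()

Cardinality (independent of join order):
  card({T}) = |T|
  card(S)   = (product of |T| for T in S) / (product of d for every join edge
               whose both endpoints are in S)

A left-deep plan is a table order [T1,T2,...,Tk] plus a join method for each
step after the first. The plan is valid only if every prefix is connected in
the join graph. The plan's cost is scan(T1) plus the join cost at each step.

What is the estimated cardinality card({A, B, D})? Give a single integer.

Tables in S: A(150), B(400), D(80)
Edges inside S: B-A(d=100), B-D(d=80)
numerator = 150 * 400 * 80 = 4800000
denominator = 100 * 80 = 8000
card(S) = 4800000 / 8000 = 600

600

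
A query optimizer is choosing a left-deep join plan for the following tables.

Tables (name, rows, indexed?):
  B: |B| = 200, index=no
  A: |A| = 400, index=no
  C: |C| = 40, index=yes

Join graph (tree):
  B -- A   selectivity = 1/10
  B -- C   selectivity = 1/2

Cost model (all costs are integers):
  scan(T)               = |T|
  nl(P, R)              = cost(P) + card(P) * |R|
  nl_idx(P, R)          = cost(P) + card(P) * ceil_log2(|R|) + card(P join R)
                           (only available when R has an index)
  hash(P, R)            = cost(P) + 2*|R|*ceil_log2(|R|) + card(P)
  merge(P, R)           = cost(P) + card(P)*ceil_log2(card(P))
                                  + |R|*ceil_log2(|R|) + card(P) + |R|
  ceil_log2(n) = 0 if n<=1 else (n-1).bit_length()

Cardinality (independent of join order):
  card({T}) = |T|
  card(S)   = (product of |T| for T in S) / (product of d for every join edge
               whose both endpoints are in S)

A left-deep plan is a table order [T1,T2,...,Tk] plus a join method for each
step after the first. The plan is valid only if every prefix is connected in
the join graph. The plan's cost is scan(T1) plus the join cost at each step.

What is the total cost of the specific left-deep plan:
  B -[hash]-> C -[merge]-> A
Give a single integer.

step 1: scan B: cost=200, card=200
step 2: join C via hash
    card(P join C) = 200*40/(2) = 4000
    cost = 200 + 2*40*6 + 200 = 880
step 3: join A via merge
    card(P join A) = 4000*400/(10) = 160000
    cost = 880 + 4000*12 + 400*9 + 4000 + 400 = 56880

56880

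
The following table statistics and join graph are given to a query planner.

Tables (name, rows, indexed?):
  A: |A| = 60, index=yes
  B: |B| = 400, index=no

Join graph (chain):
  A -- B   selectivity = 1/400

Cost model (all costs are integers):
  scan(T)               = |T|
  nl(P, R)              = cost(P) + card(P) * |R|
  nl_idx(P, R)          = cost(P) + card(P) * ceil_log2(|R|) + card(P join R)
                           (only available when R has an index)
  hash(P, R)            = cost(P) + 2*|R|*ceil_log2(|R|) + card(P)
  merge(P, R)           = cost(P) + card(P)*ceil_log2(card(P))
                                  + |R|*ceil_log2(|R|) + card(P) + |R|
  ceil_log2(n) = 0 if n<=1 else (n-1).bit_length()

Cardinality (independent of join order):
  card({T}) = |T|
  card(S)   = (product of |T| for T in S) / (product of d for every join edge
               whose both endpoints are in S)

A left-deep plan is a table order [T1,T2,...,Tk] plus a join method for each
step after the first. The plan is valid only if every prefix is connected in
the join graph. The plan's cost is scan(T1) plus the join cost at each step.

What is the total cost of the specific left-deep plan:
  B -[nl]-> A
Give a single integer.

24400

step 1: scan B: cost=400, card=400
step 2: join A via nl
    card(P join A) = 400*60/(400) = 60
    cost = 400 + 400*60 = 24400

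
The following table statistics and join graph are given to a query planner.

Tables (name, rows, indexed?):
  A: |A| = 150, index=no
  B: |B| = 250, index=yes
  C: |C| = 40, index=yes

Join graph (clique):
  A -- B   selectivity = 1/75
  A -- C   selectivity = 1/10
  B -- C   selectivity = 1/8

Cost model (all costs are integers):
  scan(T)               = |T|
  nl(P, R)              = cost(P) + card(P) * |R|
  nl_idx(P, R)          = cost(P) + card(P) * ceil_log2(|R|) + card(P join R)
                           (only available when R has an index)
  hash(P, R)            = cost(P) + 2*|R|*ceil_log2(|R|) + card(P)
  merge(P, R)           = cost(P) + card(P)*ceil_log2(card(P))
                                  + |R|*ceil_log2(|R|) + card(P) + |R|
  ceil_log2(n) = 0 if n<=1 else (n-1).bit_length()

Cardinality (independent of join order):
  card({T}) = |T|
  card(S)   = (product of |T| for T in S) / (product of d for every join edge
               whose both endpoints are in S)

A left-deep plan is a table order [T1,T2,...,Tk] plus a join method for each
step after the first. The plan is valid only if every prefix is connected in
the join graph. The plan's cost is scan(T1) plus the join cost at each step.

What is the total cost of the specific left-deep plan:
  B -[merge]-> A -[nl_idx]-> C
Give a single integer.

7100

step 1: scan B: cost=250, card=250
step 2: join A via merge
    card(P join A) = 250*150/(75) = 500
    cost = 250 + 250*8 + 150*8 + 250 + 150 = 3850
step 3: join C via nl_idx
    card(P join C) = 500*40/(10*8) = 250
    cost = 3850 + 500*6 + 250 = 7100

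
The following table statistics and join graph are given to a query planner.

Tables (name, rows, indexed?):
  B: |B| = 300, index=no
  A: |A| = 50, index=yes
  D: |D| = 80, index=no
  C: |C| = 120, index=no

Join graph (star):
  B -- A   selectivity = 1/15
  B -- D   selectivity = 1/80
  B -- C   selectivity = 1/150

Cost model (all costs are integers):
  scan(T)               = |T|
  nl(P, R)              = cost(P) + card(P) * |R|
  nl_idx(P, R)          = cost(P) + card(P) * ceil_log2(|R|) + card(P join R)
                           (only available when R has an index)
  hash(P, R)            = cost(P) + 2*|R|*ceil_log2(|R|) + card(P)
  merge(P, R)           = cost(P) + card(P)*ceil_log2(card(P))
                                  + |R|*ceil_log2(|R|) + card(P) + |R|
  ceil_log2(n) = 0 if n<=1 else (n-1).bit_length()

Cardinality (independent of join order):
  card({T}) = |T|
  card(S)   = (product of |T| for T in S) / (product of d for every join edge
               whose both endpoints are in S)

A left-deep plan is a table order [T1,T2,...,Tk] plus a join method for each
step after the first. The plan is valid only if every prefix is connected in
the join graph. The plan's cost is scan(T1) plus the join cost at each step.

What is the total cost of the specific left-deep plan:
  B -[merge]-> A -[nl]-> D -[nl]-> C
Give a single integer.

203650

step 1: scan B: cost=300, card=300
step 2: join A via merge
    card(P join A) = 300*50/(15) = 1000
    cost = 300 + 300*9 + 50*6 + 300 + 50 = 3650
step 3: join D via nl
    card(P join D) = 1000*80/(80) = 1000
    cost = 3650 + 1000*80 = 83650
step 4: join C via nl
    card(P join C) = 1000*120/(150) = 800
    cost = 83650 + 1000*120 = 203650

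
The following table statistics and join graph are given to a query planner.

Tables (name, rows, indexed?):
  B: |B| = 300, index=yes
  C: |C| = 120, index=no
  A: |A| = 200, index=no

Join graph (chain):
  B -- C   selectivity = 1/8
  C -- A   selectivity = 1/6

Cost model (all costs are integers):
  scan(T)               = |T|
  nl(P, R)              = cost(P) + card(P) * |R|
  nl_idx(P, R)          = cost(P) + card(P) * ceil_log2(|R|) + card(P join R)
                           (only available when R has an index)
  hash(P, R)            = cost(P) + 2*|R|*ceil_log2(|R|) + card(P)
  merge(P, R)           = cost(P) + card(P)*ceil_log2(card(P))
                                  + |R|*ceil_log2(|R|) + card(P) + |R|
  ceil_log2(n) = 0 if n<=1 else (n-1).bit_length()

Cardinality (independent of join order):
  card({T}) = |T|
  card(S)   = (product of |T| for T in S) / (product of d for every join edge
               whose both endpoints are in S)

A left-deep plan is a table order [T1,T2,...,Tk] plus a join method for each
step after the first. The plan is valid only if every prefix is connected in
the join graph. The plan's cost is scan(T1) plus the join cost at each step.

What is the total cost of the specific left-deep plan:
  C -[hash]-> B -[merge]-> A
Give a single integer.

step 1: scan C: cost=120, card=120
step 2: join B via hash
    card(P join B) = 120*300/(8) = 4500
    cost = 120 + 2*300*9 + 120 = 5640
step 3: join A via merge
    card(P join A) = 4500*200/(6) = 150000
    cost = 5640 + 4500*13 + 200*8 + 4500 + 200 = 70440

70440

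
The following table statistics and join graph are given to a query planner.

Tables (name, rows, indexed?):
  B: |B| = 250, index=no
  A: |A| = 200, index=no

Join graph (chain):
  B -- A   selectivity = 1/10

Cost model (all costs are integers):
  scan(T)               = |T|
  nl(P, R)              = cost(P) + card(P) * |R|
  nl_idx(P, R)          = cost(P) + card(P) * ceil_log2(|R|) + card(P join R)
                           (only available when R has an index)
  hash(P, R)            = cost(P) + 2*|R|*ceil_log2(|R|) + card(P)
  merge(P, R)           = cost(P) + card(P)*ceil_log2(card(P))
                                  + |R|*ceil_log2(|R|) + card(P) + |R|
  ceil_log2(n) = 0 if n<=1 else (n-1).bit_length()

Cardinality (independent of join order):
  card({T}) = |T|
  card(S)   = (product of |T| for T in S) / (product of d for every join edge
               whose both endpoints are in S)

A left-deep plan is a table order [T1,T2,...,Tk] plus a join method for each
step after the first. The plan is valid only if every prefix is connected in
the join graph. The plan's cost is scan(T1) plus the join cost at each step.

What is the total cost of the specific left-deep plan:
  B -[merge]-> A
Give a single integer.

4300

step 1: scan B: cost=250, card=250
step 2: join A via merge
    card(P join A) = 250*200/(10) = 5000
    cost = 250 + 250*8 + 200*8 + 250 + 200 = 4300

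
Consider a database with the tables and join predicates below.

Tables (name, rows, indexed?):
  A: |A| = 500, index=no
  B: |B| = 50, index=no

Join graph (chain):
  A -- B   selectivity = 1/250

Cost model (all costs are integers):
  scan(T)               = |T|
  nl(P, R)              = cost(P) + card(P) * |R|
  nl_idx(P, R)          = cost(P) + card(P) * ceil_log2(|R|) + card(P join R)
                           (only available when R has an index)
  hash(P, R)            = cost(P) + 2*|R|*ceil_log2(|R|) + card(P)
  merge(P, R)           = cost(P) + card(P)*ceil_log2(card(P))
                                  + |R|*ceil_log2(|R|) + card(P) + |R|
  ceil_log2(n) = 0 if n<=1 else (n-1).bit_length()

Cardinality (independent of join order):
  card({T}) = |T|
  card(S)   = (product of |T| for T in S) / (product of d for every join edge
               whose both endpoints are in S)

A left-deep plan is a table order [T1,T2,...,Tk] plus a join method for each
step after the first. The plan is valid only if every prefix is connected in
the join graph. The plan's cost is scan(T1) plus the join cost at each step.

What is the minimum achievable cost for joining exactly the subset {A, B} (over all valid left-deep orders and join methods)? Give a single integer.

1600

Selinger DP over subsets of {A,B}:
  {A}: scan cost=500, card=500
  {B}: scan cost=50, card=50
  {AB}: card=100; try (B,hash)→1600, (A,merge)→5400, (B,merge)→5850, (A,hash)→9100, (A,nl)→25050, (B,nl)→25500; best=1600 via (B,hash)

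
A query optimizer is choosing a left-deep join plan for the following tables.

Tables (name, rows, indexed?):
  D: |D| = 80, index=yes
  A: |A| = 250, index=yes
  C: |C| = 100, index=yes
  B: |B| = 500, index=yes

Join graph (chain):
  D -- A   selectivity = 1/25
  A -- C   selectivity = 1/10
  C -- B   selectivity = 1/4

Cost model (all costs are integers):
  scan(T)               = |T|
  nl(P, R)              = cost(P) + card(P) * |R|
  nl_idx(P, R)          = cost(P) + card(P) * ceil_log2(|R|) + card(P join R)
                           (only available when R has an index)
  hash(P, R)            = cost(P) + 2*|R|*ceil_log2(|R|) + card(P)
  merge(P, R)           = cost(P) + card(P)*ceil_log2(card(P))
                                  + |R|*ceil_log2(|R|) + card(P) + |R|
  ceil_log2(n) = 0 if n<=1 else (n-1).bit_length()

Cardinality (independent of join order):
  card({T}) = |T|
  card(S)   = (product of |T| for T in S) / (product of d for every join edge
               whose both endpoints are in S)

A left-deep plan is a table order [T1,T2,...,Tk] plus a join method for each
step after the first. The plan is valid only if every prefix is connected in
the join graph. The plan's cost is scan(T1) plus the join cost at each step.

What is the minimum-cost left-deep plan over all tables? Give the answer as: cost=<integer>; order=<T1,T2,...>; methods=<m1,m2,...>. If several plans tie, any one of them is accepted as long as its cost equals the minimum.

Selinger DP (subsets sized 1..n):
  {D}: scan cost=80, card=80
  {A}: scan cost=250, card=250
  {C}: scan cost=100, card=100
  {B}: scan cost=500, card=500
  {AD}: card=800; try (A,nl_idx)→1520, (D,hash)→1620, (D,nl_idx)→2800, (A,merge)→2970, (D,merge)→3140, (A,hash)→4160 …(+2); best=1520 via (A,nl_idx)
  {AC}: card=2500; try (C,hash)→1900, (A,merge)→3150, (C,merge)→3300, (A,nl_idx)→3400, (A,hash)→4200, (C,nl_idx)→4500 …(+2); best=1900 via (C,hash)
  {BC}: card=12500; try (C,hash)→2400, (B,merge)→5900, (C,merge)→6300, (B,hash)→9200, (B,nl_idx)→13500, (C,nl_idx)→16500 …(+2); best=2400 via (C,hash)
  {ACD}: card=8000; try (C,hash)→3720, (D,hash)→5520, (C,merge)→11120, (C,nl_idx)→15120, (D,nl_idx)→27400, (D,merge)→35040 …(+2); best=3720 via (C,hash)
  {ABC}: card=312500; try (B,hash)→13400, (A,hash)→18900, (B,merge)→39400, (A,merge)→192150, (B,nl_idx)→336900, (A,nl_idx)→414900 …(+2); best=13400 via (B,hash)
  {ABCD}: card=1000000; try (B,hash)→20720, (B,merge)→120720, (D,hash)→327020, (B,nl_idx)→1075720, (D,nl_idx)→3200900, (B,nl)→4003720 …(+2); best=20720 via (B,hash)

cost=20720; order=D,A,C,B; methods=nl_idx,hash,hash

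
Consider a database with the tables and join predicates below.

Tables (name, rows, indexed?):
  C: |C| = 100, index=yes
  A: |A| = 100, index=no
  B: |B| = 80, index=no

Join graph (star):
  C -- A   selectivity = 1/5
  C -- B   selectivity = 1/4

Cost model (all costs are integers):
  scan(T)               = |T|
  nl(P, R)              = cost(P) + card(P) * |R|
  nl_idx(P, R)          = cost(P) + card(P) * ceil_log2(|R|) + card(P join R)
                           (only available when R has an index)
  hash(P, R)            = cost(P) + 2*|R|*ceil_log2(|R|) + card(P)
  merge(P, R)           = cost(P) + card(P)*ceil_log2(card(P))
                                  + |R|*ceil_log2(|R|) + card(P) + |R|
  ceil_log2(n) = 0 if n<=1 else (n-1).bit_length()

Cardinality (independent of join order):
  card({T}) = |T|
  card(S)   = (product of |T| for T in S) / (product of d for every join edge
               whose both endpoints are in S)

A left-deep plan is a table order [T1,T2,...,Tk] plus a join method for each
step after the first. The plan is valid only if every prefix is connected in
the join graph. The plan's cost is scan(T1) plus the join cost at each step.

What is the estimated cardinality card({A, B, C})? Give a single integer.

Tables in S: A(100), B(80), C(100)
Edges inside S: C-A(d=5), C-B(d=4)
numerator = 100 * 80 * 100 = 800000
denominator = 5 * 4 = 20
card(S) = 800000 / 20 = 40000

40000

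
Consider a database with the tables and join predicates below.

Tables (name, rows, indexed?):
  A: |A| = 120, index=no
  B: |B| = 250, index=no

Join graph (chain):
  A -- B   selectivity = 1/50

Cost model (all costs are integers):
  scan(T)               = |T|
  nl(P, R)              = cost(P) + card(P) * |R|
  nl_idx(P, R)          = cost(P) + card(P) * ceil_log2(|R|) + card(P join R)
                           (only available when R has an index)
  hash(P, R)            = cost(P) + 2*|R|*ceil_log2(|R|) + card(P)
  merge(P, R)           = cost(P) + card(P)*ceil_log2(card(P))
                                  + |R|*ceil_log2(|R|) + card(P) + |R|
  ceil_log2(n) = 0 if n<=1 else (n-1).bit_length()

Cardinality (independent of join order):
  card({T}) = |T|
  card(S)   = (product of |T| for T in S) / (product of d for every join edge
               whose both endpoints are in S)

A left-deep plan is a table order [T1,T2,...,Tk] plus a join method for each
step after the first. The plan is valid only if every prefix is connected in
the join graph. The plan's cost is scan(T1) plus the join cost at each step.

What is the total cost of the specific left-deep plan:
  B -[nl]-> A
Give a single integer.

step 1: scan B: cost=250, card=250
step 2: join A via nl
    card(P join A) = 250*120/(50) = 600
    cost = 250 + 250*120 = 30250

30250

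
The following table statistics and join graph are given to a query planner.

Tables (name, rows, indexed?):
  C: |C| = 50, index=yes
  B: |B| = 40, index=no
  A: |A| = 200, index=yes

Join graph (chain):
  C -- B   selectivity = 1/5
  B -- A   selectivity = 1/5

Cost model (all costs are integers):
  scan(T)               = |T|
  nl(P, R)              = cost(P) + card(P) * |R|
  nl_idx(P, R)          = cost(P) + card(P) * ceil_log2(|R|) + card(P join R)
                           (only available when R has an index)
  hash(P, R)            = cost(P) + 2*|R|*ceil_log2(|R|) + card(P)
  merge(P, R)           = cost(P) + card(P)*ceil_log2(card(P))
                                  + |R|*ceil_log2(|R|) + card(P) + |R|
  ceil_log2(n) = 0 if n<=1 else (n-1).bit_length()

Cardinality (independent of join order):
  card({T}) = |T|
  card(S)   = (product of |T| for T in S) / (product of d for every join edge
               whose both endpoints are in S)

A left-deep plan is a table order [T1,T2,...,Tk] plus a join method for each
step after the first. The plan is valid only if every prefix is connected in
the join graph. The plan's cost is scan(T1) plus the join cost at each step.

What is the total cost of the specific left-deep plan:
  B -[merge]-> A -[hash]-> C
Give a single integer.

4320

step 1: scan B: cost=40, card=40
step 2: join A via merge
    card(P join A) = 40*200/(5) = 1600
    cost = 40 + 40*6 + 200*8 + 40 + 200 = 2120
step 3: join C via hash
    card(P join C) = 1600*50/(5) = 16000
    cost = 2120 + 2*50*6 + 1600 = 4320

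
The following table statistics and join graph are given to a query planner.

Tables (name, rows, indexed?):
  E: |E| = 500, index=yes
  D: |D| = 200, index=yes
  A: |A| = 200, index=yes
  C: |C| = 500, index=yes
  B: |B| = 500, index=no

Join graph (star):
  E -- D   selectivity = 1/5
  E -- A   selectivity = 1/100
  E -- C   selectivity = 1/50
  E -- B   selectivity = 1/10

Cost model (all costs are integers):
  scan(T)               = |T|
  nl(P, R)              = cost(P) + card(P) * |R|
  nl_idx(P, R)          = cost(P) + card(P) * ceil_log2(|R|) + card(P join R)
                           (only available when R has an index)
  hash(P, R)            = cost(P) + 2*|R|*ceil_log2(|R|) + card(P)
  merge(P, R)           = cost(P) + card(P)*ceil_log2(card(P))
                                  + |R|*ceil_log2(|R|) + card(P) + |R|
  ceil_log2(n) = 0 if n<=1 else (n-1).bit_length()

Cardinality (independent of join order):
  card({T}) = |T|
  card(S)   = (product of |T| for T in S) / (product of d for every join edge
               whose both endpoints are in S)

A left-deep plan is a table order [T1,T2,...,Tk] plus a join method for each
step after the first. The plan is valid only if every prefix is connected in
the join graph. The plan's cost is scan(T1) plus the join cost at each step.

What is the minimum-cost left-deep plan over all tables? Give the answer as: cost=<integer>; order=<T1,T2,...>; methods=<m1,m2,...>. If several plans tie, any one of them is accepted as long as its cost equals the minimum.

cost=435200; order=A,E,C,D,B; methods=nl_idx,hash,hash,hash

Selinger DP (subsets sized 1..n):
  {E}: scan cost=500, card=500
  {D}: scan cost=200, card=200
  {A}: scan cost=200, card=200
  {C}: scan cost=500, card=500
  {B}: scan cost=500, card=500
  {DE}: card=20000; try (D,hash)→4200, (E,merge)→7000, (D,merge)→7300, (E,hash)→9400, (E,nl_idx)→22000, (D,nl_idx)→24500 …(+2); best=4200 via (D,hash)
  {AE}: card=1000; try (E,nl_idx)→3000, (A,hash)→4200, (A,nl_idx)→5500, (E,merge)→7000, (A,merge)→7300, (E,hash)→9400 …(+2); best=3000 via (E,nl_idx)
  {CE}: card=5000; try (E,hash)→10000, (E,nl_idx)→10000, (C,hash)→10000, (C,nl_idx)→10000, (E,merge)→10500, (C,merge)→10500 …(+2); best=10000 via (E,hash)
  {BE}: card=25000; try (E,hash)→10000, (B,hash)→10000, (E,merge)→10500, (B,merge)→10500, (E,nl_idx)→30000, (E,nl)→250500 …(+1); best=10000 via (E,hash)
  {ADE}: card=40000; try (D,hash)→7200, (D,merge)→15800, (A,hash)→27400, (D,nl_idx)→51000, (D,nl)→203000, (A,nl_idx)→204200 …(+2); best=7200 via (D,hash)
  {CDE}: card=200000; try (D,hash)→18200, (C,hash)→33200, (D,merge)→81800, (D,nl_idx)→250000, (C,merge)→329200, (C,nl_idx)→384200 …(+2); best=18200 via (D,hash)
  {BDE}: card=1000000; try (B,hash)→33200, (D,hash)→38200, (B,merge)→329200, (D,merge)→411800, (D,nl_idx)→1210000, (D,nl)→5010000 …(+1); best=33200 via (B,hash)
  {ACE}: card=10000; try (C,hash)→13000, (A,hash)→18200, (C,merge)→19000, (C,nl_idx)→22000, (A,nl_idx)→60000, (A,merge)→81800 …(+2); best=13000 via (C,hash)
  {ABE}: card=50000; try (B,hash)→13000, (B,merge)→19000, (A,hash)→38200, (A,nl_idx)→260000, (A,merge)→411800, (B,nl)→503000 …(+1); best=13000 via (B,hash)
  {BCE}: card=250000; try (B,hash)→24000, (C,hash)→44000, (B,merge)→85000, (C,merge)→415000, (C,nl_idx)→485000, (B,nl)→2510000 …(+1); best=24000 via (B,hash)
  {ACDE}: card=400000; try (D,hash)→26200, (C,hash)→56200, (D,merge)→164800, (A,hash)→221400, (D,nl_idx)→493000, (C,merge)→692200 …(+6); best=26200 via (D,hash)
  {ABDE}: card=2000000; try (B,hash)→56200, (D,hash)→66200, (B,merge)→692200, (D,merge)→864800, (A,hash)→1036400, (D,nl_idx)→2413000 …(+5); best=56200 via (B,hash)
  {BCDE}: card=10000000; try (B,hash)→227200, (D,hash)→277200, (C,hash)→1042200, (B,merge)→3823200, (D,merge)→4775800, (D,nl_idx)→12024000 …(+5); best=227200 via (B,hash)
  {ABCE}: card=500000; try (B,hash)→32000, (C,hash)→72000, (B,merge)→168000, (A,hash)→277200, (C,merge)→868000, (C,nl_idx)→963000 …(+5); best=32000 via (B,hash)
  {ABCDE}: card=20000000; try (B,hash)→435200, (D,hash)→535200, (C,hash)→2065200, (B,merge)→8031200, (D,merge)→10033800, (A,hash)→10230400 …(+9); best=435200 via (B,hash)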